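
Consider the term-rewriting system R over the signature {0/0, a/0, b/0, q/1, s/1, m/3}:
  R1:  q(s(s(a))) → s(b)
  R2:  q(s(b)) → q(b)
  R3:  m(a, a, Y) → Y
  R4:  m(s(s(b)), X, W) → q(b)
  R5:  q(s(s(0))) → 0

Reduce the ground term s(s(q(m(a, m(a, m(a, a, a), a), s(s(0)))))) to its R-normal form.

1. s(s(q(m(a, m(a, m(a, a, a), a), s(s(0))))))  →  s(s(q(m(a, m(a, a, a), s(s(0))))))   [R3 at 1.1.1.2.2]
2. s(s(q(m(a, m(a, a, a), s(s(0))))))  →  s(s(q(m(a, a, s(s(0))))))   [R3 at 1.1.1.2]
3. s(s(q(m(a, a, s(s(0))))))  →  s(s(q(s(s(0)))))   [R3 at 1.1.1]
4. s(s(q(s(s(0)))))  →  s(s(0))   [R5 at 1.1]

s(s(0))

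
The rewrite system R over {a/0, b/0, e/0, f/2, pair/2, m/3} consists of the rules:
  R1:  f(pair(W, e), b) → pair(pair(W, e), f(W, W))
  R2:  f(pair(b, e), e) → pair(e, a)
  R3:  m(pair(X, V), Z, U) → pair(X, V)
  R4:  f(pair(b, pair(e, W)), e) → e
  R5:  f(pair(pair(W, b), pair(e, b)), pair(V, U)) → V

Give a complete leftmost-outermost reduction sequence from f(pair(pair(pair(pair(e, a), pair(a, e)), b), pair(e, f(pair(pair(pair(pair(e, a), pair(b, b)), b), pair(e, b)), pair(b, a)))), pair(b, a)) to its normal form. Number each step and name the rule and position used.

1. f(pair(pair(pair(pair(e, a), pair(a, e)), b), pair(e, f(pair(pair(pair(pair(e, a), pair(b, b)), b), pair(e, b)), pair(b, a)))), pair(b, a))  →  f(pair(pair(pair(pair(e, a), pair(a, e)), b), pair(e, b)), pair(b, a))   [R5 at 1.2.2]
2. f(pair(pair(pair(pair(e, a), pair(a, e)), b), pair(e, b)), pair(b, a))  →  b   [R5 at ε]

b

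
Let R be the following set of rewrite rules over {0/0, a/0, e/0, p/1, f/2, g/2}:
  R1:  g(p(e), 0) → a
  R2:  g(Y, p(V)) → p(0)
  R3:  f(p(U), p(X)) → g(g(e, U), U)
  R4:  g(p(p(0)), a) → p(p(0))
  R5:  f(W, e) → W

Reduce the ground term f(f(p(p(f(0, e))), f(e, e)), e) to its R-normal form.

1. f(f(p(p(f(0, e))), f(e, e)), e)  →  f(p(p(f(0, e))), f(e, e))   [R5 at ε]
2. f(p(p(f(0, e))), f(e, e))  →  f(p(p(0)), f(e, e))   [R5 at 1.1.1]
3. f(p(p(0)), f(e, e))  →  f(p(p(0)), e)   [R5 at 2]
4. f(p(p(0)), e)  →  p(p(0))   [R5 at ε]

p(p(0))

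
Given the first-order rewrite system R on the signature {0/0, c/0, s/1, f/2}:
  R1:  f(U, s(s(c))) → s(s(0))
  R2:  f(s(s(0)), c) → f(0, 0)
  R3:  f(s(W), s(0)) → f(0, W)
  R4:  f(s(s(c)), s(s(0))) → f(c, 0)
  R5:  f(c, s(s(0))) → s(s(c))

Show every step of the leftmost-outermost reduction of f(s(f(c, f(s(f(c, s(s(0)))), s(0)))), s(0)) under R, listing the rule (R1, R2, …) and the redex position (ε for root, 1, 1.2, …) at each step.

1. f(s(f(c, f(s(f(c, s(s(0)))), s(0)))), s(0))  →  f(0, f(c, f(s(f(c, s(s(0)))), s(0))))   [R3 at ε]
2. f(0, f(c, f(s(f(c, s(s(0)))), s(0))))  →  f(0, f(c, f(0, f(c, s(s(0))))))   [R3 at 2.2]
3. f(0, f(c, f(0, f(c, s(s(0))))))  →  f(0, f(c, f(0, s(s(c)))))   [R5 at 2.2.2]
4. f(0, f(c, f(0, s(s(c)))))  →  f(0, f(c, s(s(0))))   [R1 at 2.2]
5. f(0, f(c, s(s(0))))  →  f(0, s(s(c)))   [R5 at 2]
6. f(0, s(s(c)))  →  s(s(0))   [R1 at ε]

s(s(0))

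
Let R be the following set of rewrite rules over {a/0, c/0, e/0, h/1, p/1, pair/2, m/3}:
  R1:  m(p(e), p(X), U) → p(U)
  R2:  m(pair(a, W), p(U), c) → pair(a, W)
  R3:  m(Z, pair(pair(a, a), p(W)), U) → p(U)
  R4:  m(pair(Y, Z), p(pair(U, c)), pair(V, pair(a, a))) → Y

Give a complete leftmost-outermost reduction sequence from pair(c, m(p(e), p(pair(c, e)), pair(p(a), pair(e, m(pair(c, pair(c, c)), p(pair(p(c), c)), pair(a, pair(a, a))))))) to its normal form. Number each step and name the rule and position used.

1. pair(c, m(p(e), p(pair(c, e)), pair(p(a), pair(e, m(pair(c, pair(c, c)), p(pair(p(c), c)), pair(a, pair(a, a)))))))  →  pair(c, p(pair(p(a), pair(e, m(pair(c, pair(c, c)), p(pair(p(c), c)), pair(a, pair(a, a)))))))   [R1 at 2]
2. pair(c, p(pair(p(a), pair(e, m(pair(c, pair(c, c)), p(pair(p(c), c)), pair(a, pair(a, a)))))))  →  pair(c, p(pair(p(a), pair(e, c))))   [R4 at 2.1.2.2]

pair(c, p(pair(p(a), pair(e, c))))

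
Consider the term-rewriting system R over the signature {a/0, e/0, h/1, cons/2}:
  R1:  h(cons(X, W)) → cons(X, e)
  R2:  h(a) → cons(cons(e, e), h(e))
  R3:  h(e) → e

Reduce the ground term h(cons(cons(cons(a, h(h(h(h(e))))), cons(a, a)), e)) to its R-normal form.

cons(cons(cons(a, e), cons(a, a)), e)

1. h(cons(cons(cons(a, h(h(h(h(e))))), cons(a, a)), e))  →  cons(cons(cons(a, h(h(h(h(e))))), cons(a, a)), e)   [R1 at ε]
2. cons(cons(cons(a, h(h(h(h(e))))), cons(a, a)), e)  →  cons(cons(cons(a, h(h(h(e)))), cons(a, a)), e)   [R3 at 1.1.2.1.1.1]
3. cons(cons(cons(a, h(h(h(e)))), cons(a, a)), e)  →  cons(cons(cons(a, h(h(e))), cons(a, a)), e)   [R3 at 1.1.2.1.1]
4. cons(cons(cons(a, h(h(e))), cons(a, a)), e)  →  cons(cons(cons(a, h(e)), cons(a, a)), e)   [R3 at 1.1.2.1]
5. cons(cons(cons(a, h(e)), cons(a, a)), e)  →  cons(cons(cons(a, e), cons(a, a)), e)   [R3 at 1.1.2]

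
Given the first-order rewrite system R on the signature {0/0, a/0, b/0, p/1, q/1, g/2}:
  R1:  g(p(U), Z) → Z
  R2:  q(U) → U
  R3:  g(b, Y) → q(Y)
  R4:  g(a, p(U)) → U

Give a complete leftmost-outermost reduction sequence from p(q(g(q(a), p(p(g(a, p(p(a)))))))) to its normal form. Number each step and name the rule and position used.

p(p(p(a)))

1. p(q(g(q(a), p(p(g(a, p(p(a))))))))  →  p(g(q(a), p(p(g(a, p(p(a)))))))   [R2 at 1]
2. p(g(q(a), p(p(g(a, p(p(a)))))))  →  p(g(a, p(p(g(a, p(p(a)))))))   [R2 at 1.1]
3. p(g(a, p(p(g(a, p(p(a)))))))  →  p(p(g(a, p(p(a)))))   [R4 at 1]
4. p(p(g(a, p(p(a)))))  →  p(p(p(a)))   [R4 at 1.1]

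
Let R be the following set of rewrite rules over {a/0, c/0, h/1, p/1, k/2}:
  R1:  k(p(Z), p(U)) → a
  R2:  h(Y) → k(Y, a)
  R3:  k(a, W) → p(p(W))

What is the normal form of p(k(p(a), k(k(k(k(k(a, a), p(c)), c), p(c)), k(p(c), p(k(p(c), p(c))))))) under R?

p(a)

1. p(k(p(a), k(k(k(k(k(a, a), p(c)), c), p(c)), k(p(c), p(k(p(c), p(c)))))))  →  p(k(p(a), k(k(k(k(p(p(a)), p(c)), c), p(c)), k(p(c), p(k(p(c), p(c)))))))   [R3 at 1.2.1.1.1.1]
2. p(k(p(a), k(k(k(k(p(p(a)), p(c)), c), p(c)), k(p(c), p(k(p(c), p(c)))))))  →  p(k(p(a), k(k(k(a, c), p(c)), k(p(c), p(k(p(c), p(c)))))))   [R1 at 1.2.1.1.1]
3. p(k(p(a), k(k(k(a, c), p(c)), k(p(c), p(k(p(c), p(c)))))))  →  p(k(p(a), k(k(p(p(c)), p(c)), k(p(c), p(k(p(c), p(c)))))))   [R3 at 1.2.1.1]
4. p(k(p(a), k(k(p(p(c)), p(c)), k(p(c), p(k(p(c), p(c)))))))  →  p(k(p(a), k(a, k(p(c), p(k(p(c), p(c)))))))   [R1 at 1.2.1]
5. p(k(p(a), k(a, k(p(c), p(k(p(c), p(c)))))))  →  p(k(p(a), p(p(k(p(c), p(k(p(c), p(c))))))))   [R3 at 1.2]
6. p(k(p(a), p(p(k(p(c), p(k(p(c), p(c))))))))  →  p(a)   [R1 at 1]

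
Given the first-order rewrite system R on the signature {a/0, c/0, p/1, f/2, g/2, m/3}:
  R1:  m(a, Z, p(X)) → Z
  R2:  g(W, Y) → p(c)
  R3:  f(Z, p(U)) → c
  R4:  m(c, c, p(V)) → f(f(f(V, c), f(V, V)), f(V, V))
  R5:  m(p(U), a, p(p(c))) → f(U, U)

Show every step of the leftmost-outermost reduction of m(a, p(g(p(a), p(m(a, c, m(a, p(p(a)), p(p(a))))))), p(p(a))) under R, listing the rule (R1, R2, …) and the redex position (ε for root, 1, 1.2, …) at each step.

1. m(a, p(g(p(a), p(m(a, c, m(a, p(p(a)), p(p(a))))))), p(p(a)))  →  p(g(p(a), p(m(a, c, m(a, p(p(a)), p(p(a)))))))   [R1 at ε]
2. p(g(p(a), p(m(a, c, m(a, p(p(a)), p(p(a)))))))  →  p(p(c))   [R2 at 1]

p(p(c))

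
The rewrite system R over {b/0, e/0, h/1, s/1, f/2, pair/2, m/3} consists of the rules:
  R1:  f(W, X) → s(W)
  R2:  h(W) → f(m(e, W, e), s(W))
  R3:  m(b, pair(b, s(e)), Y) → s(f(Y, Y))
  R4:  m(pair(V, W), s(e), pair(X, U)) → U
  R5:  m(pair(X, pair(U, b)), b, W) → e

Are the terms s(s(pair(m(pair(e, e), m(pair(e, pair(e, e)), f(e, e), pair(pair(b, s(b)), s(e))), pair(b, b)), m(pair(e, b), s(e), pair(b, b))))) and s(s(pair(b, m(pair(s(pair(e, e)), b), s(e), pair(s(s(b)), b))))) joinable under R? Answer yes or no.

Reduce t₁ = s(s(pair(m(pair(e, e), m(pair(e, pair(e, e)), f(e, e), pair(pair(b, s(b)), s(e))), pair(b, b)), m(pair(e, b), s(e), pair(b, b))))):
1. s(s(pair(m(pair(e, e), m(pair(e, pair(e, e)), f(e, e), pair(pair(b, s(b)), s(e))), pair(b, b)), m(pair(e, b), s(e), pair(b, b)))))  →  s(s(pair(m(pair(e, e), m(pair(e, pair(e, e)), s(e), pair(pair(b, s(b)), s(e))), pair(b, b)), m(pair(e, b), s(e), pair(b, b)))))   [R1 at 1.1.1.2.2]
2. s(s(pair(m(pair(e, e), m(pair(e, pair(e, e)), s(e), pair(pair(b, s(b)), s(e))), pair(b, b)), m(pair(e, b), s(e), pair(b, b)))))  →  s(s(pair(m(pair(e, e), s(e), pair(b, b)), m(pair(e, b), s(e), pair(b, b)))))   [R4 at 1.1.1.2]
3. s(s(pair(m(pair(e, e), s(e), pair(b, b)), m(pair(e, b), s(e), pair(b, b)))))  →  s(s(pair(b, m(pair(e, b), s(e), pair(b, b)))))   [R4 at 1.1.1]
4. s(s(pair(b, m(pair(e, b), s(e), pair(b, b)))))  →  s(s(pair(b, b)))   [R4 at 1.1.2]

Reduce t₂ = s(s(pair(b, m(pair(s(pair(e, e)), b), s(e), pair(s(s(b)), b))))):
1. s(s(pair(b, m(pair(s(pair(e, e)), b), s(e), pair(s(s(b)), b)))))  →  s(s(pair(b, b)))   [R4 at 1.1.2]

yes — NF(t₁) = s(s(pair(b, b))), NF(t₂) = s(s(pair(b, b)))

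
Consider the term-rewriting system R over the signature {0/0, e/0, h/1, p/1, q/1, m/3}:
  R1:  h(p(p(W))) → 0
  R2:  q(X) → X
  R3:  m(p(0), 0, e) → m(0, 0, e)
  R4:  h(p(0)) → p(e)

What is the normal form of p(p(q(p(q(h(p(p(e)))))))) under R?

1. p(p(q(p(q(h(p(p(e))))))))  →  p(p(p(q(h(p(p(e)))))))   [R2 at 1.1]
2. p(p(p(q(h(p(p(e)))))))  →  p(p(p(h(p(p(e))))))   [R2 at 1.1.1]
3. p(p(p(h(p(p(e))))))  →  p(p(p(0)))   [R1 at 1.1.1]

p(p(p(0)))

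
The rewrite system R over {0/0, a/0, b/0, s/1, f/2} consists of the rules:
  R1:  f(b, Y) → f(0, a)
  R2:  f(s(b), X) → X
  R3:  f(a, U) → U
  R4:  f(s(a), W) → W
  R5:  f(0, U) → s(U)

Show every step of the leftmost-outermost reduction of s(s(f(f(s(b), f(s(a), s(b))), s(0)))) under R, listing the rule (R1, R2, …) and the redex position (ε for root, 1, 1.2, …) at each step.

s(s(s(0)))

1. s(s(f(f(s(b), f(s(a), s(b))), s(0))))  →  s(s(f(f(s(a), s(b)), s(0))))   [R2 at 1.1.1]
2. s(s(f(f(s(a), s(b)), s(0))))  →  s(s(f(s(b), s(0))))   [R4 at 1.1.1]
3. s(s(f(s(b), s(0))))  →  s(s(s(0)))   [R2 at 1.1]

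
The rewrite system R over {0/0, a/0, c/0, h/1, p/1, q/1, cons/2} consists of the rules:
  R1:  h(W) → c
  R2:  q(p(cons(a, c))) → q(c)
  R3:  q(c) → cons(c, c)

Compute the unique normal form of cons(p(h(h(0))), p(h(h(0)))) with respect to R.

cons(p(c), p(c))

1. cons(p(h(h(0))), p(h(h(0))))  →  cons(p(c), p(h(h(0))))   [R1 at 1.1]
2. cons(p(c), p(h(h(0))))  →  cons(p(c), p(c))   [R1 at 2.1]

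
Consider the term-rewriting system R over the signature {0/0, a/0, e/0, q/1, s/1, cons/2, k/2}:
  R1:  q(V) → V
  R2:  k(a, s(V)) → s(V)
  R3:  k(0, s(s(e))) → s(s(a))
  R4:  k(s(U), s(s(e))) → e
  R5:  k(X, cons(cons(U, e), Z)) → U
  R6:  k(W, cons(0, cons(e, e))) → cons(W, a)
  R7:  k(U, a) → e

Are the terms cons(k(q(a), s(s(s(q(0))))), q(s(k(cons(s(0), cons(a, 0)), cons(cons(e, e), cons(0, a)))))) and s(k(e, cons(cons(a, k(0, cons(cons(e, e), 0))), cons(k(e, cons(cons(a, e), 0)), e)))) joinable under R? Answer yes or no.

no — NF(t₁) = cons(s(s(s(0))), s(e)), NF(t₂) = s(a)

Reduce t₁ = cons(k(q(a), s(s(s(q(0))))), q(s(k(cons(s(0), cons(a, 0)), cons(cons(e, e), cons(0, a)))))):
1. cons(k(q(a), s(s(s(q(0))))), q(s(k(cons(s(0), cons(a, 0)), cons(cons(e, e), cons(0, a))))))  →  cons(k(a, s(s(s(q(0))))), q(s(k(cons(s(0), cons(a, 0)), cons(cons(e, e), cons(0, a))))))   [R1 at 1.1]
2. cons(k(a, s(s(s(q(0))))), q(s(k(cons(s(0), cons(a, 0)), cons(cons(e, e), cons(0, a))))))  →  cons(s(s(s(q(0)))), q(s(k(cons(s(0), cons(a, 0)), cons(cons(e, e), cons(0, a))))))   [R2 at 1]
3. cons(s(s(s(q(0)))), q(s(k(cons(s(0), cons(a, 0)), cons(cons(e, e), cons(0, a))))))  →  cons(s(s(s(0))), q(s(k(cons(s(0), cons(a, 0)), cons(cons(e, e), cons(0, a))))))   [R1 at 1.1.1.1]
4. cons(s(s(s(0))), q(s(k(cons(s(0), cons(a, 0)), cons(cons(e, e), cons(0, a))))))  →  cons(s(s(s(0))), s(k(cons(s(0), cons(a, 0)), cons(cons(e, e), cons(0, a)))))   [R1 at 2]
5. cons(s(s(s(0))), s(k(cons(s(0), cons(a, 0)), cons(cons(e, e), cons(0, a)))))  →  cons(s(s(s(0))), s(e))   [R5 at 2.1]

Reduce t₂ = s(k(e, cons(cons(a, k(0, cons(cons(e, e), 0))), cons(k(e, cons(cons(a, e), 0)), e)))):
1. s(k(e, cons(cons(a, k(0, cons(cons(e, e), 0))), cons(k(e, cons(cons(a, e), 0)), e))))  →  s(k(e, cons(cons(a, e), cons(k(e, cons(cons(a, e), 0)), e))))   [R5 at 1.2.1.2]
2. s(k(e, cons(cons(a, e), cons(k(e, cons(cons(a, e), 0)), e))))  →  s(a)   [R5 at 1]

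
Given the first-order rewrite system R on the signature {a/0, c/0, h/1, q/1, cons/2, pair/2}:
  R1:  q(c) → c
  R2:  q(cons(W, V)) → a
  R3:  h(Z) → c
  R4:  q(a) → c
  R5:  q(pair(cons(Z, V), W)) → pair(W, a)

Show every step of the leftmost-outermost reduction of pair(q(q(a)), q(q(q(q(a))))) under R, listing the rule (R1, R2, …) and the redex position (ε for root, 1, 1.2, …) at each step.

1. pair(q(q(a)), q(q(q(q(a)))))  →  pair(q(c), q(q(q(q(a)))))   [R4 at 1.1]
2. pair(q(c), q(q(q(q(a)))))  →  pair(c, q(q(q(q(a)))))   [R1 at 1]
3. pair(c, q(q(q(q(a)))))  →  pair(c, q(q(q(c))))   [R4 at 2.1.1.1]
4. pair(c, q(q(q(c))))  →  pair(c, q(q(c)))   [R1 at 2.1.1]
5. pair(c, q(q(c)))  →  pair(c, q(c))   [R1 at 2.1]
6. pair(c, q(c))  →  pair(c, c)   [R1 at 2]

pair(c, c)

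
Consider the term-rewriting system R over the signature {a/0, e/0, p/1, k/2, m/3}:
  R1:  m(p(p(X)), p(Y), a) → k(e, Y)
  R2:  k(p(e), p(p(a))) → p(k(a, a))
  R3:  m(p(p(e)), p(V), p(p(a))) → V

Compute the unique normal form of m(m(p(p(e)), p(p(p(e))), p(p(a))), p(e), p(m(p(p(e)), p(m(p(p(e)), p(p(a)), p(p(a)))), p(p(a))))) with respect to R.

1. m(m(p(p(e)), p(p(p(e))), p(p(a))), p(e), p(m(p(p(e)), p(m(p(p(e)), p(p(a)), p(p(a)))), p(p(a)))))  →  m(p(p(e)), p(e), p(m(p(p(e)), p(m(p(p(e)), p(p(a)), p(p(a)))), p(p(a)))))   [R3 at 1]
2. m(p(p(e)), p(e), p(m(p(p(e)), p(m(p(p(e)), p(p(a)), p(p(a)))), p(p(a)))))  →  m(p(p(e)), p(e), p(m(p(p(e)), p(p(a)), p(p(a)))))   [R3 at 3.1]
3. m(p(p(e)), p(e), p(m(p(p(e)), p(p(a)), p(p(a)))))  →  m(p(p(e)), p(e), p(p(a)))   [R3 at 3.1]
4. m(p(p(e)), p(e), p(p(a)))  →  e   [R3 at ε]

e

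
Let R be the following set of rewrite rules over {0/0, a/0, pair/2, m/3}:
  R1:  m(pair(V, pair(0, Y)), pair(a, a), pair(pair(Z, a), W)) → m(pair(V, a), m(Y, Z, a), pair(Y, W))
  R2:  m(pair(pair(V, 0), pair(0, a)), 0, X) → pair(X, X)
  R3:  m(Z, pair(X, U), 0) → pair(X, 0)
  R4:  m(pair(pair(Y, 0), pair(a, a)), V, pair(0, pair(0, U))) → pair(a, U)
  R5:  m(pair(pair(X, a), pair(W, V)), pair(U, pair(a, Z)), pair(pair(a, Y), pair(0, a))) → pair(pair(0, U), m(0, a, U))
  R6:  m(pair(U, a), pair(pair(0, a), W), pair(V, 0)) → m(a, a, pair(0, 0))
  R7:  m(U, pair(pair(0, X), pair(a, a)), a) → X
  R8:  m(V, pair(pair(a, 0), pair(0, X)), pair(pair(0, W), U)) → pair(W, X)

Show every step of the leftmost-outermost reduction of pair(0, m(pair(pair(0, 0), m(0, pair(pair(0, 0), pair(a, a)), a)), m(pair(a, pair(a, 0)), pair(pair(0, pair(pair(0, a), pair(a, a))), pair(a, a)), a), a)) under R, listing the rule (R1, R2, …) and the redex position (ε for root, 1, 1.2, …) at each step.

1. pair(0, m(pair(pair(0, 0), m(0, pair(pair(0, 0), pair(a, a)), a)), m(pair(a, pair(a, 0)), pair(pair(0, pair(pair(0, a), pair(a, a))), pair(a, a)), a), a))  →  pair(0, m(pair(pair(0, 0), 0), m(pair(a, pair(a, 0)), pair(pair(0, pair(pair(0, a), pair(a, a))), pair(a, a)), a), a))   [R7 at 2.1.2]
2. pair(0, m(pair(pair(0, 0), 0), m(pair(a, pair(a, 0)), pair(pair(0, pair(pair(0, a), pair(a, a))), pair(a, a)), a), a))  →  pair(0, m(pair(pair(0, 0), 0), pair(pair(0, a), pair(a, a)), a))   [R7 at 2.2]
3. pair(0, m(pair(pair(0, 0), 0), pair(pair(0, a), pair(a, a)), a))  →  pair(0, a)   [R7 at 2]

pair(0, a)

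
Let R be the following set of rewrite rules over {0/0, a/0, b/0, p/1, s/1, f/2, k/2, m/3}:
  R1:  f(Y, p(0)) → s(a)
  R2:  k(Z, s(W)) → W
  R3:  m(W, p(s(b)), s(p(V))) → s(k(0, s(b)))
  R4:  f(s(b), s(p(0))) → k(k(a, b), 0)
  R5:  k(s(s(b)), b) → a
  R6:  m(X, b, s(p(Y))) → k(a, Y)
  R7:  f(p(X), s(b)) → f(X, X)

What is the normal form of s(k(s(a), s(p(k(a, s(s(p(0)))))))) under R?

s(p(s(p(0))))

1. s(k(s(a), s(p(k(a, s(s(p(0))))))))  →  s(p(k(a, s(s(p(0))))))   [R2 at 1]
2. s(p(k(a, s(s(p(0))))))  →  s(p(s(p(0))))   [R2 at 1.1]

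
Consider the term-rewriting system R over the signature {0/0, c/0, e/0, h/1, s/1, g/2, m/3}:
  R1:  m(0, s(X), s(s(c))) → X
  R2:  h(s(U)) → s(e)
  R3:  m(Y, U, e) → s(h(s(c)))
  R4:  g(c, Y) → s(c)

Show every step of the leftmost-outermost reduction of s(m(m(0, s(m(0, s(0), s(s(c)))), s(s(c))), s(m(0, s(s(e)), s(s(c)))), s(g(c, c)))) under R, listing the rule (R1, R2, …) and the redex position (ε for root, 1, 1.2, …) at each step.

1. s(m(m(0, s(m(0, s(0), s(s(c)))), s(s(c))), s(m(0, s(s(e)), s(s(c)))), s(g(c, c))))  →  s(m(m(0, s(0), s(s(c))), s(m(0, s(s(e)), s(s(c)))), s(g(c, c))))   [R1 at 1.1]
2. s(m(m(0, s(0), s(s(c))), s(m(0, s(s(e)), s(s(c)))), s(g(c, c))))  →  s(m(0, s(m(0, s(s(e)), s(s(c)))), s(g(c, c))))   [R1 at 1.1]
3. s(m(0, s(m(0, s(s(e)), s(s(c)))), s(g(c, c))))  →  s(m(0, s(s(e)), s(g(c, c))))   [R1 at 1.2.1]
4. s(m(0, s(s(e)), s(g(c, c))))  →  s(m(0, s(s(e)), s(s(c))))   [R4 at 1.3.1]
5. s(m(0, s(s(e)), s(s(c))))  →  s(s(e))   [R1 at 1]

s(s(e))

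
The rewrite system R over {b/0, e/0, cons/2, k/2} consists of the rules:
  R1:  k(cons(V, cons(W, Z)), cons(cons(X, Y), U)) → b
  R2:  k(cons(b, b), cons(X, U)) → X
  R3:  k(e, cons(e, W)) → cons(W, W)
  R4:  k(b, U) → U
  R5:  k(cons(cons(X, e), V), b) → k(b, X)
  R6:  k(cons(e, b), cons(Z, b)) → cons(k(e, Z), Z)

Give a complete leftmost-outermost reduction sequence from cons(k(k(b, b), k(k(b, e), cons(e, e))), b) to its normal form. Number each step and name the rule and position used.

1. cons(k(k(b, b), k(k(b, e), cons(e, e))), b)  →  cons(k(b, k(k(b, e), cons(e, e))), b)   [R4 at 1.1]
2. cons(k(b, k(k(b, e), cons(e, e))), b)  →  cons(k(k(b, e), cons(e, e)), b)   [R4 at 1]
3. cons(k(k(b, e), cons(e, e)), b)  →  cons(k(e, cons(e, e)), b)   [R4 at 1.1]
4. cons(k(e, cons(e, e)), b)  →  cons(cons(e, e), b)   [R3 at 1]

cons(cons(e, e), b)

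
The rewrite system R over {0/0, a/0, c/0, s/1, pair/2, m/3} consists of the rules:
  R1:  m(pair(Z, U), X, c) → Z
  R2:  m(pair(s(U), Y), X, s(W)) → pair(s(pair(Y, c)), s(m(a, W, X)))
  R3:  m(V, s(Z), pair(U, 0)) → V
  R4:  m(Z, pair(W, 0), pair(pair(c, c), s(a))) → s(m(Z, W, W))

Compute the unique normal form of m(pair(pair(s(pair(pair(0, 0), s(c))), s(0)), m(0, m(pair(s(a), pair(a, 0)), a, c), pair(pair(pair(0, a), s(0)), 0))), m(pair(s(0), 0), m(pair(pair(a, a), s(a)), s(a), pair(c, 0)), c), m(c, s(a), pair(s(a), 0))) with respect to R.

pair(s(pair(pair(0, 0), s(c))), s(0))

1. m(pair(pair(s(pair(pair(0, 0), s(c))), s(0)), m(0, m(pair(s(a), pair(a, 0)), a, c), pair(pair(pair(0, a), s(0)), 0))), m(pair(s(0), 0), m(pair(pair(a, a), s(a)), s(a), pair(c, 0)), c), m(c, s(a), pair(s(a), 0)))  →  m(pair(pair(s(pair(pair(0, 0), s(c))), s(0)), m(0, s(a), pair(pair(pair(0, a), s(0)), 0))), m(pair(s(0), 0), m(pair(pair(a, a), s(a)), s(a), pair(c, 0)), c), m(c, s(a), pair(s(a), 0)))   [R1 at 1.2.2]
2. m(pair(pair(s(pair(pair(0, 0), s(c))), s(0)), m(0, s(a), pair(pair(pair(0, a), s(0)), 0))), m(pair(s(0), 0), m(pair(pair(a, a), s(a)), s(a), pair(c, 0)), c), m(c, s(a), pair(s(a), 0)))  →  m(pair(pair(s(pair(pair(0, 0), s(c))), s(0)), 0), m(pair(s(0), 0), m(pair(pair(a, a), s(a)), s(a), pair(c, 0)), c), m(c, s(a), pair(s(a), 0)))   [R3 at 1.2]
3. m(pair(pair(s(pair(pair(0, 0), s(c))), s(0)), 0), m(pair(s(0), 0), m(pair(pair(a, a), s(a)), s(a), pair(c, 0)), c), m(c, s(a), pair(s(a), 0)))  →  m(pair(pair(s(pair(pair(0, 0), s(c))), s(0)), 0), s(0), m(c, s(a), pair(s(a), 0)))   [R1 at 2]
4. m(pair(pair(s(pair(pair(0, 0), s(c))), s(0)), 0), s(0), m(c, s(a), pair(s(a), 0)))  →  m(pair(pair(s(pair(pair(0, 0), s(c))), s(0)), 0), s(0), c)   [R3 at 3]
5. m(pair(pair(s(pair(pair(0, 0), s(c))), s(0)), 0), s(0), c)  →  pair(s(pair(pair(0, 0), s(c))), s(0))   [R1 at ε]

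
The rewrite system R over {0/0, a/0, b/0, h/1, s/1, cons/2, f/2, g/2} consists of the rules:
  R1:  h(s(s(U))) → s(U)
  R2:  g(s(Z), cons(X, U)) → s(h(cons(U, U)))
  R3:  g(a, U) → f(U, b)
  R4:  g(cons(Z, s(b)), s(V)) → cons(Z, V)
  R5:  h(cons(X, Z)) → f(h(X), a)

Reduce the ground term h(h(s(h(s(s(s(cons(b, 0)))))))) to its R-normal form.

s(cons(b, 0))

1. h(h(s(h(s(s(s(cons(b, 0))))))))  →  h(h(s(s(s(cons(b, 0))))))   [R1 at 1.1.1]
2. h(h(s(s(s(cons(b, 0))))))  →  h(s(s(cons(b, 0))))   [R1 at 1]
3. h(s(s(cons(b, 0))))  →  s(cons(b, 0))   [R1 at ε]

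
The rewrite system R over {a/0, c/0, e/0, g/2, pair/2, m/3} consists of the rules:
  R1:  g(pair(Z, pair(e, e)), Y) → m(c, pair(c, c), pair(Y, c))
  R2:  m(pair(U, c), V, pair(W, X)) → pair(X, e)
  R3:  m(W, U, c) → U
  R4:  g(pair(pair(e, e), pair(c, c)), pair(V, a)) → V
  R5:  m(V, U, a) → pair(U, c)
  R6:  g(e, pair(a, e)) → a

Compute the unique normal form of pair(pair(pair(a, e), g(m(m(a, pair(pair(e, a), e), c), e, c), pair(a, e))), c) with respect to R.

pair(pair(pair(a, e), a), c)

1. pair(pair(pair(a, e), g(m(m(a, pair(pair(e, a), e), c), e, c), pair(a, e))), c)  →  pair(pair(pair(a, e), g(e, pair(a, e))), c)   [R3 at 1.2.1]
2. pair(pair(pair(a, e), g(e, pair(a, e))), c)  →  pair(pair(pair(a, e), a), c)   [R6 at 1.2]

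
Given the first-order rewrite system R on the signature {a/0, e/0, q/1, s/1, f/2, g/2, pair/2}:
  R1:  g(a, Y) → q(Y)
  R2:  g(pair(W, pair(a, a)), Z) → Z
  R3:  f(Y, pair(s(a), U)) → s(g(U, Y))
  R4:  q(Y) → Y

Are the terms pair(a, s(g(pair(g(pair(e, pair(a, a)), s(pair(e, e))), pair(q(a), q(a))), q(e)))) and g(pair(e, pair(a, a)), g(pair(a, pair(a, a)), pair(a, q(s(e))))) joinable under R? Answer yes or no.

Reduce t₁ = pair(a, s(g(pair(g(pair(e, pair(a, a)), s(pair(e, e))), pair(q(a), q(a))), q(e)))):
1. pair(a, s(g(pair(g(pair(e, pair(a, a)), s(pair(e, e))), pair(q(a), q(a))), q(e))))  →  pair(a, s(g(pair(s(pair(e, e)), pair(q(a), q(a))), q(e))))   [R2 at 2.1.1.1]
2. pair(a, s(g(pair(s(pair(e, e)), pair(q(a), q(a))), q(e))))  →  pair(a, s(g(pair(s(pair(e, e)), pair(a, q(a))), q(e))))   [R4 at 2.1.1.2.1]
3. pair(a, s(g(pair(s(pair(e, e)), pair(a, q(a))), q(e))))  →  pair(a, s(g(pair(s(pair(e, e)), pair(a, a)), q(e))))   [R4 at 2.1.1.2.2]
4. pair(a, s(g(pair(s(pair(e, e)), pair(a, a)), q(e))))  →  pair(a, s(q(e)))   [R2 at 2.1]
5. pair(a, s(q(e)))  →  pair(a, s(e))   [R4 at 2.1]

Reduce t₂ = g(pair(e, pair(a, a)), g(pair(a, pair(a, a)), pair(a, q(s(e))))):
1. g(pair(e, pair(a, a)), g(pair(a, pair(a, a)), pair(a, q(s(e)))))  →  g(pair(a, pair(a, a)), pair(a, q(s(e))))   [R2 at ε]
2. g(pair(a, pair(a, a)), pair(a, q(s(e))))  →  pair(a, q(s(e)))   [R2 at ε]
3. pair(a, q(s(e)))  →  pair(a, s(e))   [R4 at 2]

yes — NF(t₁) = pair(a, s(e)), NF(t₂) = pair(a, s(e))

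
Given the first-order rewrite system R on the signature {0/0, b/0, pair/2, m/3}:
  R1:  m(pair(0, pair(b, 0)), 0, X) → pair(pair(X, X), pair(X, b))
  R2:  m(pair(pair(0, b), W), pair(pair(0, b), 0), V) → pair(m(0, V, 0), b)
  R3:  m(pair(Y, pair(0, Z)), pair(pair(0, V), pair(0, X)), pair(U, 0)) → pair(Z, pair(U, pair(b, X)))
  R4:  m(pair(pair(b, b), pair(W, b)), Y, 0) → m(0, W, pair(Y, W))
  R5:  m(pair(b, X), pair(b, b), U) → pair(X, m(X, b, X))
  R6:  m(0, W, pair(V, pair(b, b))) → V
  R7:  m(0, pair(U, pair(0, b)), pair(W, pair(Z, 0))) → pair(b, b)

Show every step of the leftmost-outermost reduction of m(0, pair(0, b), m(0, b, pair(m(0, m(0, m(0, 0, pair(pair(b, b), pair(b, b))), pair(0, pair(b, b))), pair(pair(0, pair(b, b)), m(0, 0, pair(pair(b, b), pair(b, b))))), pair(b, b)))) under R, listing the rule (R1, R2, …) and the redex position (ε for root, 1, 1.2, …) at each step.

0

1. m(0, pair(0, b), m(0, b, pair(m(0, m(0, m(0, 0, pair(pair(b, b), pair(b, b))), pair(0, pair(b, b))), pair(pair(0, pair(b, b)), m(0, 0, pair(pair(b, b), pair(b, b))))), pair(b, b))))  →  m(0, pair(0, b), m(0, m(0, m(0, 0, pair(pair(b, b), pair(b, b))), pair(0, pair(b, b))), pair(pair(0, pair(b, b)), m(0, 0, pair(pair(b, b), pair(b, b))))))   [R6 at 3]
2. m(0, pair(0, b), m(0, m(0, m(0, 0, pair(pair(b, b), pair(b, b))), pair(0, pair(b, b))), pair(pair(0, pair(b, b)), m(0, 0, pair(pair(b, b), pair(b, b))))))  →  m(0, pair(0, b), m(0, 0, pair(pair(0, pair(b, b)), m(0, 0, pair(pair(b, b), pair(b, b))))))   [R6 at 3.2]
3. m(0, pair(0, b), m(0, 0, pair(pair(0, pair(b, b)), m(0, 0, pair(pair(b, b), pair(b, b))))))  →  m(0, pair(0, b), m(0, 0, pair(pair(0, pair(b, b)), pair(b, b))))   [R6 at 3.3.2]
4. m(0, pair(0, b), m(0, 0, pair(pair(0, pair(b, b)), pair(b, b))))  →  m(0, pair(0, b), pair(0, pair(b, b)))   [R6 at 3]
5. m(0, pair(0, b), pair(0, pair(b, b)))  →  0   [R6 at ε]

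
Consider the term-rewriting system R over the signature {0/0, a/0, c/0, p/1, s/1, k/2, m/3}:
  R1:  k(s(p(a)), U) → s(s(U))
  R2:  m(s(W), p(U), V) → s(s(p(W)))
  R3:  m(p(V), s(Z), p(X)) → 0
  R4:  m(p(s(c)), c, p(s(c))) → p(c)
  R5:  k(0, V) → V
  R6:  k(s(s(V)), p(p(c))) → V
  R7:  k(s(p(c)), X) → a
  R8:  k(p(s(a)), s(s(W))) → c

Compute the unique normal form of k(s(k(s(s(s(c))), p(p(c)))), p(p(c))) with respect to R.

c

1. k(s(k(s(s(s(c))), p(p(c)))), p(p(c)))  →  k(s(s(c)), p(p(c)))   [R6 at 1.1]
2. k(s(s(c)), p(p(c)))  →  c   [R6 at ε]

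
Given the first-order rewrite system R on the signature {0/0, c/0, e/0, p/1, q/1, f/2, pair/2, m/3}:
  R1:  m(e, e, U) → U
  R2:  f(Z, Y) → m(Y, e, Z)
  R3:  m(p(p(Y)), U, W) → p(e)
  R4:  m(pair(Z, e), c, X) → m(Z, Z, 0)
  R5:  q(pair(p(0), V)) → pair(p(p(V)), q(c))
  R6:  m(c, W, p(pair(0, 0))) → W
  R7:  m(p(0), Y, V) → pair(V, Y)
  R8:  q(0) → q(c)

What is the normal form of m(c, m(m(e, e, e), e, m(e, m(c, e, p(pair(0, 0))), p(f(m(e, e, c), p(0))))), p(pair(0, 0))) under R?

1. m(c, m(m(e, e, e), e, m(e, m(c, e, p(pair(0, 0))), p(f(m(e, e, c), p(0))))), p(pair(0, 0)))  →  m(m(e, e, e), e, m(e, m(c, e, p(pair(0, 0))), p(f(m(e, e, c), p(0)))))   [R6 at ε]
2. m(m(e, e, e), e, m(e, m(c, e, p(pair(0, 0))), p(f(m(e, e, c), p(0)))))  →  m(e, e, m(e, m(c, e, p(pair(0, 0))), p(f(m(e, e, c), p(0)))))   [R1 at 1]
3. m(e, e, m(e, m(c, e, p(pair(0, 0))), p(f(m(e, e, c), p(0)))))  →  m(e, m(c, e, p(pair(0, 0))), p(f(m(e, e, c), p(0))))   [R1 at ε]
4. m(e, m(c, e, p(pair(0, 0))), p(f(m(e, e, c), p(0))))  →  m(e, e, p(f(m(e, e, c), p(0))))   [R6 at 2]
5. m(e, e, p(f(m(e, e, c), p(0))))  →  p(f(m(e, e, c), p(0)))   [R1 at ε]
6. p(f(m(e, e, c), p(0)))  →  p(m(p(0), e, m(e, e, c)))   [R2 at 1]
7. p(m(p(0), e, m(e, e, c)))  →  p(pair(m(e, e, c), e))   [R7 at 1]
8. p(pair(m(e, e, c), e))  →  p(pair(c, e))   [R1 at 1.1]

p(pair(c, e))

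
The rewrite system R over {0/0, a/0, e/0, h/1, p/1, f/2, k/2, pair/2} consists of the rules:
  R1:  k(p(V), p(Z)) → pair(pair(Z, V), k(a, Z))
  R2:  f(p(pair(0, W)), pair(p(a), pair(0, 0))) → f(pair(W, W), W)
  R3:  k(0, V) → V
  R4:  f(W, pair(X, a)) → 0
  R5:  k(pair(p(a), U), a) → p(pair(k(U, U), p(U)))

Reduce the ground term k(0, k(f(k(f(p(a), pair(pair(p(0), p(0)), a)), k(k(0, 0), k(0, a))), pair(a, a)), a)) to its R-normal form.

a

1. k(0, k(f(k(f(p(a), pair(pair(p(0), p(0)), a)), k(k(0, 0), k(0, a))), pair(a, a)), a))  →  k(f(k(f(p(a), pair(pair(p(0), p(0)), a)), k(k(0, 0), k(0, a))), pair(a, a)), a)   [R3 at ε]
2. k(f(k(f(p(a), pair(pair(p(0), p(0)), a)), k(k(0, 0), k(0, a))), pair(a, a)), a)  →  k(0, a)   [R4 at 1]
3. k(0, a)  →  a   [R3 at ε]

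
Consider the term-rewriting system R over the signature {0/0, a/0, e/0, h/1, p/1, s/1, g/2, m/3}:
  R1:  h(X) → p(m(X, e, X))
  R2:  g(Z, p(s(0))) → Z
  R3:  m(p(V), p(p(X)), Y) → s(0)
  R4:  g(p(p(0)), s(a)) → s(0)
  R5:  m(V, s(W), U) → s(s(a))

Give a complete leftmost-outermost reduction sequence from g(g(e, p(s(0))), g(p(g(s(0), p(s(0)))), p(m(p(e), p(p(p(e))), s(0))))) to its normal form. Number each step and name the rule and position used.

e

1. g(g(e, p(s(0))), g(p(g(s(0), p(s(0)))), p(m(p(e), p(p(p(e))), s(0)))))  →  g(e, g(p(g(s(0), p(s(0)))), p(m(p(e), p(p(p(e))), s(0)))))   [R2 at 1]
2. g(e, g(p(g(s(0), p(s(0)))), p(m(p(e), p(p(p(e))), s(0)))))  →  g(e, g(p(s(0)), p(m(p(e), p(p(p(e))), s(0)))))   [R2 at 2.1.1]
3. g(e, g(p(s(0)), p(m(p(e), p(p(p(e))), s(0)))))  →  g(e, g(p(s(0)), p(s(0))))   [R3 at 2.2.1]
4. g(e, g(p(s(0)), p(s(0))))  →  g(e, p(s(0)))   [R2 at 2]
5. g(e, p(s(0)))  →  e   [R2 at ε]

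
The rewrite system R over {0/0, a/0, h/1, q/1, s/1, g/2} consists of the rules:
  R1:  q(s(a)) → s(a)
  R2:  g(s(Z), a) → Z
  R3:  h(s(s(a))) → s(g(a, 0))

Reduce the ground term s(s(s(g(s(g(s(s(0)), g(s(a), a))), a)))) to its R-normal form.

s(s(s(s(0))))

1. s(s(s(g(s(g(s(s(0)), g(s(a), a))), a))))  →  s(s(s(g(s(s(0)), g(s(a), a)))))   [R2 at 1.1.1]
2. s(s(s(g(s(s(0)), g(s(a), a)))))  →  s(s(s(g(s(s(0)), a))))   [R2 at 1.1.1.2]
3. s(s(s(g(s(s(0)), a))))  →  s(s(s(s(0))))   [R2 at 1.1.1]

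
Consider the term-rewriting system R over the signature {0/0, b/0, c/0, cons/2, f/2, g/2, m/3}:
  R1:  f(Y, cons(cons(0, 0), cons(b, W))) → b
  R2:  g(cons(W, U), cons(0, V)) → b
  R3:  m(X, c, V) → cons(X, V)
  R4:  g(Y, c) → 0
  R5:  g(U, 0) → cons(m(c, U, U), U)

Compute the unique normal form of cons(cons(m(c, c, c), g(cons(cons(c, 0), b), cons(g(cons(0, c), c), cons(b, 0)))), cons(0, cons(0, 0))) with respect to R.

1. cons(cons(m(c, c, c), g(cons(cons(c, 0), b), cons(g(cons(0, c), c), cons(b, 0)))), cons(0, cons(0, 0)))  →  cons(cons(cons(c, c), g(cons(cons(c, 0), b), cons(g(cons(0, c), c), cons(b, 0)))), cons(0, cons(0, 0)))   [R3 at 1.1]
2. cons(cons(cons(c, c), g(cons(cons(c, 0), b), cons(g(cons(0, c), c), cons(b, 0)))), cons(0, cons(0, 0)))  →  cons(cons(cons(c, c), g(cons(cons(c, 0), b), cons(0, cons(b, 0)))), cons(0, cons(0, 0)))   [R4 at 1.2.2.1]
3. cons(cons(cons(c, c), g(cons(cons(c, 0), b), cons(0, cons(b, 0)))), cons(0, cons(0, 0)))  →  cons(cons(cons(c, c), b), cons(0, cons(0, 0)))   [R2 at 1.2]

cons(cons(cons(c, c), b), cons(0, cons(0, 0)))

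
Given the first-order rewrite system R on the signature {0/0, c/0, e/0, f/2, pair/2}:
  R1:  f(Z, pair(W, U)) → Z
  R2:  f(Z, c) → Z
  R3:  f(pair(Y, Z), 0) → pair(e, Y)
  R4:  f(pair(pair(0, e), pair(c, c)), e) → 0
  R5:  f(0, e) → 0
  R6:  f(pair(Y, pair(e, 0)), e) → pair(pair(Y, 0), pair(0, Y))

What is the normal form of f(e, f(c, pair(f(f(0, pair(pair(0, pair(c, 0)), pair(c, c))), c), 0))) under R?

e

1. f(e, f(c, pair(f(f(0, pair(pair(0, pair(c, 0)), pair(c, c))), c), 0)))  →  f(e, c)   [R1 at 2]
2. f(e, c)  →  e   [R2 at ε]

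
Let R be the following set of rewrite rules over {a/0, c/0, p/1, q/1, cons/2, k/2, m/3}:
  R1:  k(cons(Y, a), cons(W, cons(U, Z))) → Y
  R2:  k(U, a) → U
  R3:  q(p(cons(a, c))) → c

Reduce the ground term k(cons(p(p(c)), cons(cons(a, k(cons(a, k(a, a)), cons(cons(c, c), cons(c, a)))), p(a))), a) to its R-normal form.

cons(p(p(c)), cons(cons(a, a), p(a)))

1. k(cons(p(p(c)), cons(cons(a, k(cons(a, k(a, a)), cons(cons(c, c), cons(c, a)))), p(a))), a)  →  cons(p(p(c)), cons(cons(a, k(cons(a, k(a, a)), cons(cons(c, c), cons(c, a)))), p(a)))   [R2 at ε]
2. cons(p(p(c)), cons(cons(a, k(cons(a, k(a, a)), cons(cons(c, c), cons(c, a)))), p(a)))  →  cons(p(p(c)), cons(cons(a, k(cons(a, a), cons(cons(c, c), cons(c, a)))), p(a)))   [R2 at 2.1.2.1.2]
3. cons(p(p(c)), cons(cons(a, k(cons(a, a), cons(cons(c, c), cons(c, a)))), p(a)))  →  cons(p(p(c)), cons(cons(a, a), p(a)))   [R1 at 2.1.2]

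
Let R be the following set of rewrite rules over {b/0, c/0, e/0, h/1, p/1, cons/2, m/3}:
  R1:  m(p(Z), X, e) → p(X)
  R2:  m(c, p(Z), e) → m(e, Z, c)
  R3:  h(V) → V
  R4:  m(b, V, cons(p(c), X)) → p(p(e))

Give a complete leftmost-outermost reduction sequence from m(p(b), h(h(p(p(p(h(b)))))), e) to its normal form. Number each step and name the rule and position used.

p(p(p(p(b))))

1. m(p(b), h(h(p(p(p(h(b)))))), e)  →  p(h(h(p(p(p(h(b)))))))   [R1 at ε]
2. p(h(h(p(p(p(h(b)))))))  →  p(h(p(p(p(h(b))))))   [R3 at 1]
3. p(h(p(p(p(h(b))))))  →  p(p(p(p(h(b)))))   [R3 at 1]
4. p(p(p(p(h(b)))))  →  p(p(p(p(b))))   [R3 at 1.1.1.1]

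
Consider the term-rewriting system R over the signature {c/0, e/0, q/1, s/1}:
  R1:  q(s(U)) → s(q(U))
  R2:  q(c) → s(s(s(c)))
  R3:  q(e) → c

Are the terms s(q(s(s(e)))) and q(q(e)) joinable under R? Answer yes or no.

yes — NF(t₁) = s(s(s(c))), NF(t₂) = s(s(s(c)))

Reduce t₁ = s(q(s(s(e)))):
1. s(q(s(s(e))))  →  s(s(q(s(e))))   [R1 at 1]
2. s(s(q(s(e))))  →  s(s(s(q(e))))   [R1 at 1.1]
3. s(s(s(q(e))))  →  s(s(s(c)))   [R3 at 1.1.1]

Reduce t₂ = q(q(e)):
1. q(q(e))  →  q(c)   [R3 at 1]
2. q(c)  →  s(s(s(c)))   [R2 at ε]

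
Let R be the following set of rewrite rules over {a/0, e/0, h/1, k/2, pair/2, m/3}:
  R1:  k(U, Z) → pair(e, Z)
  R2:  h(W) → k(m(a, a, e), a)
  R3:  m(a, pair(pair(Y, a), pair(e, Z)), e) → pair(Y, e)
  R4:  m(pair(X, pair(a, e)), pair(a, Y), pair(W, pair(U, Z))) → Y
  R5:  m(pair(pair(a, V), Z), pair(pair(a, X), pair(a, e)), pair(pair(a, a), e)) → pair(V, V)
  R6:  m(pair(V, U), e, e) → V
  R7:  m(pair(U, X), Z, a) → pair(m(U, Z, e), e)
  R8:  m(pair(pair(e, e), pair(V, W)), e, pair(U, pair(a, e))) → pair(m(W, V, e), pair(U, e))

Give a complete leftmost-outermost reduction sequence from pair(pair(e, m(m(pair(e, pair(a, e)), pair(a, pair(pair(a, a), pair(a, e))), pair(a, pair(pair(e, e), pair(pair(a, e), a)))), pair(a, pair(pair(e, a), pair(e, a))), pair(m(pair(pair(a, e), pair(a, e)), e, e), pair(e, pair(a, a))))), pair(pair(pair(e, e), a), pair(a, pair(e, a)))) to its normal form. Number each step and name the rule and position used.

pair(pair(e, pair(pair(e, a), pair(e, a))), pair(pair(pair(e, e), a), pair(a, pair(e, a))))

1. pair(pair(e, m(m(pair(e, pair(a, e)), pair(a, pair(pair(a, a), pair(a, e))), pair(a, pair(pair(e, e), pair(pair(a, e), a)))), pair(a, pair(pair(e, a), pair(e, a))), pair(m(pair(pair(a, e), pair(a, e)), e, e), pair(e, pair(a, a))))), pair(pair(pair(e, e), a), pair(a, pair(e, a))))  →  pair(pair(e, m(pair(pair(a, a), pair(a, e)), pair(a, pair(pair(e, a), pair(e, a))), pair(m(pair(pair(a, e), pair(a, e)), e, e), pair(e, pair(a, a))))), pair(pair(pair(e, e), a), pair(a, pair(e, a))))   [R4 at 1.2.1]
2. pair(pair(e, m(pair(pair(a, a), pair(a, e)), pair(a, pair(pair(e, a), pair(e, a))), pair(m(pair(pair(a, e), pair(a, e)), e, e), pair(e, pair(a, a))))), pair(pair(pair(e, e), a), pair(a, pair(e, a))))  →  pair(pair(e, pair(pair(e, a), pair(e, a))), pair(pair(pair(e, e), a), pair(a, pair(e, a))))   [R4 at 1.2]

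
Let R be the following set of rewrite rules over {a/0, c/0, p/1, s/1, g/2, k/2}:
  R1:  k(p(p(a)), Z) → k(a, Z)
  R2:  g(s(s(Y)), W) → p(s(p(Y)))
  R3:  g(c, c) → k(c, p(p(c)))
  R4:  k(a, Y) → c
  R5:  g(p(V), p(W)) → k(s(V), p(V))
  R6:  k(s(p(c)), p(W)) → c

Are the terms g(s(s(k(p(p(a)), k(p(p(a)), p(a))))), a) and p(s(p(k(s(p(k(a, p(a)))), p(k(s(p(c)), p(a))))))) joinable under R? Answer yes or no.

yes — NF(t₁) = p(s(p(c))), NF(t₂) = p(s(p(c)))

Reduce t₁ = g(s(s(k(p(p(a)), k(p(p(a)), p(a))))), a):
1. g(s(s(k(p(p(a)), k(p(p(a)), p(a))))), a)  →  p(s(p(k(p(p(a)), k(p(p(a)), p(a))))))   [R2 at ε]
2. p(s(p(k(p(p(a)), k(p(p(a)), p(a))))))  →  p(s(p(k(a, k(p(p(a)), p(a))))))   [R1 at 1.1.1]
3. p(s(p(k(a, k(p(p(a)), p(a))))))  →  p(s(p(c)))   [R4 at 1.1.1]

Reduce t₂ = p(s(p(k(s(p(k(a, p(a)))), p(k(s(p(c)), p(a))))))):
1. p(s(p(k(s(p(k(a, p(a)))), p(k(s(p(c)), p(a)))))))  →  p(s(p(k(s(p(c)), p(k(s(p(c)), p(a)))))))   [R4 at 1.1.1.1.1.1]
2. p(s(p(k(s(p(c)), p(k(s(p(c)), p(a)))))))  →  p(s(p(c)))   [R6 at 1.1.1]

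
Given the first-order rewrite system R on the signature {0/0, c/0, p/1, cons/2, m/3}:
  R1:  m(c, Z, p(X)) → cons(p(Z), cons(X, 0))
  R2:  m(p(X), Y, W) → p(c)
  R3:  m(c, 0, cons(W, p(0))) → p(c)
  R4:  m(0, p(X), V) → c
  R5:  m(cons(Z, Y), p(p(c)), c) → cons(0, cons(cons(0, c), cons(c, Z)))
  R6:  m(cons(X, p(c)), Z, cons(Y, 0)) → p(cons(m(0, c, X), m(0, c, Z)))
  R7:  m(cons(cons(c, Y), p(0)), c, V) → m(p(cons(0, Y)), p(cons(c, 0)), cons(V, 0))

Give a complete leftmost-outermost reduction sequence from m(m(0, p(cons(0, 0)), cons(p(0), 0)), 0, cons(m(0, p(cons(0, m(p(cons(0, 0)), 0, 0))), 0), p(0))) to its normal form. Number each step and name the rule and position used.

1. m(m(0, p(cons(0, 0)), cons(p(0), 0)), 0, cons(m(0, p(cons(0, m(p(cons(0, 0)), 0, 0))), 0), p(0)))  →  m(c, 0, cons(m(0, p(cons(0, m(p(cons(0, 0)), 0, 0))), 0), p(0)))   [R4 at 1]
2. m(c, 0, cons(m(0, p(cons(0, m(p(cons(0, 0)), 0, 0))), 0), p(0)))  →  p(c)   [R3 at ε]

p(c)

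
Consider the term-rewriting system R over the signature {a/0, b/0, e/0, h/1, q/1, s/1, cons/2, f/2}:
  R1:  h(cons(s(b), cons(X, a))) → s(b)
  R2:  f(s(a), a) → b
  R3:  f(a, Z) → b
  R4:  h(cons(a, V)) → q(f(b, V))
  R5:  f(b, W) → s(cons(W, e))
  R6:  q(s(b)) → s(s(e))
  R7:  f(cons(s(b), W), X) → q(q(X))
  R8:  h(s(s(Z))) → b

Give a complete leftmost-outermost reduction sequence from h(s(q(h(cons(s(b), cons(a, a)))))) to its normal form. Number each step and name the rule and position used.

1. h(s(q(h(cons(s(b), cons(a, a))))))  →  h(s(q(s(b))))   [R1 at 1.1.1]
2. h(s(q(s(b))))  →  h(s(s(s(e))))   [R6 at 1.1]
3. h(s(s(s(e))))  →  b   [R8 at ε]

b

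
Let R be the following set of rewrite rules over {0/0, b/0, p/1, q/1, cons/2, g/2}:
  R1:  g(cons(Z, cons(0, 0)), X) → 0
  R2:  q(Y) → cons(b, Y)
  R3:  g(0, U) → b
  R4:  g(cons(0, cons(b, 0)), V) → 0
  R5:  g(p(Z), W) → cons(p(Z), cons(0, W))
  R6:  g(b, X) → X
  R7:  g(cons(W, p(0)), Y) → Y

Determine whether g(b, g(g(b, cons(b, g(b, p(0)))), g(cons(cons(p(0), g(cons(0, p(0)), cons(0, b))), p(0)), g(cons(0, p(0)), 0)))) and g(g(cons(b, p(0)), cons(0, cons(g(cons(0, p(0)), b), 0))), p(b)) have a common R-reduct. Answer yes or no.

yes — NF(t₁) = 0, NF(t₂) = 0

Reduce t₁ = g(b, g(g(b, cons(b, g(b, p(0)))), g(cons(cons(p(0), g(cons(0, p(0)), cons(0, b))), p(0)), g(cons(0, p(0)), 0)))):
1. g(b, g(g(b, cons(b, g(b, p(0)))), g(cons(cons(p(0), g(cons(0, p(0)), cons(0, b))), p(0)), g(cons(0, p(0)), 0))))  →  g(g(b, cons(b, g(b, p(0)))), g(cons(cons(p(0), g(cons(0, p(0)), cons(0, b))), p(0)), g(cons(0, p(0)), 0)))   [R6 at ε]
2. g(g(b, cons(b, g(b, p(0)))), g(cons(cons(p(0), g(cons(0, p(0)), cons(0, b))), p(0)), g(cons(0, p(0)), 0)))  →  g(cons(b, g(b, p(0))), g(cons(cons(p(0), g(cons(0, p(0)), cons(0, b))), p(0)), g(cons(0, p(0)), 0)))   [R6 at 1]
3. g(cons(b, g(b, p(0))), g(cons(cons(p(0), g(cons(0, p(0)), cons(0, b))), p(0)), g(cons(0, p(0)), 0)))  →  g(cons(b, p(0)), g(cons(cons(p(0), g(cons(0, p(0)), cons(0, b))), p(0)), g(cons(0, p(0)), 0)))   [R6 at 1.2]
4. g(cons(b, p(0)), g(cons(cons(p(0), g(cons(0, p(0)), cons(0, b))), p(0)), g(cons(0, p(0)), 0)))  →  g(cons(cons(p(0), g(cons(0, p(0)), cons(0, b))), p(0)), g(cons(0, p(0)), 0))   [R7 at ε]
5. g(cons(cons(p(0), g(cons(0, p(0)), cons(0, b))), p(0)), g(cons(0, p(0)), 0))  →  g(cons(0, p(0)), 0)   [R7 at ε]
6. g(cons(0, p(0)), 0)  →  0   [R7 at ε]

Reduce t₂ = g(g(cons(b, p(0)), cons(0, cons(g(cons(0, p(0)), b), 0))), p(b)):
1. g(g(cons(b, p(0)), cons(0, cons(g(cons(0, p(0)), b), 0))), p(b))  →  g(cons(0, cons(g(cons(0, p(0)), b), 0)), p(b))   [R7 at 1]
2. g(cons(0, cons(g(cons(0, p(0)), b), 0)), p(b))  →  g(cons(0, cons(b, 0)), p(b))   [R7 at 1.2.1]
3. g(cons(0, cons(b, 0)), p(b))  →  0   [R4 at ε]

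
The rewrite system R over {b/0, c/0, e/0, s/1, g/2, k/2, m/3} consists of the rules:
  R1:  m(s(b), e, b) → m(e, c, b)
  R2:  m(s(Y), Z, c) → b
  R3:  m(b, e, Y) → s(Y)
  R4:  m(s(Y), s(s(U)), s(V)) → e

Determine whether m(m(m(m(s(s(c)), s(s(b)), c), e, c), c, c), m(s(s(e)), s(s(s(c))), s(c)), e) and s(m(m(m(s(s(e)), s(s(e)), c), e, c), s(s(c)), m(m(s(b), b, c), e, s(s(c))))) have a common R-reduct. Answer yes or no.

yes — NF(t₁) = s(e), NF(t₂) = s(e)

Reduce t₁ = m(m(m(m(s(s(c)), s(s(b)), c), e, c), c, c), m(s(s(e)), s(s(s(c))), s(c)), e):
1. m(m(m(m(s(s(c)), s(s(b)), c), e, c), c, c), m(s(s(e)), s(s(s(c))), s(c)), e)  →  m(m(m(b, e, c), c, c), m(s(s(e)), s(s(s(c))), s(c)), e)   [R2 at 1.1.1]
2. m(m(m(b, e, c), c, c), m(s(s(e)), s(s(s(c))), s(c)), e)  →  m(m(s(c), c, c), m(s(s(e)), s(s(s(c))), s(c)), e)   [R3 at 1.1]
3. m(m(s(c), c, c), m(s(s(e)), s(s(s(c))), s(c)), e)  →  m(b, m(s(s(e)), s(s(s(c))), s(c)), e)   [R2 at 1]
4. m(b, m(s(s(e)), s(s(s(c))), s(c)), e)  →  m(b, e, e)   [R4 at 2]
5. m(b, e, e)  →  s(e)   [R3 at ε]

Reduce t₂ = s(m(m(m(s(s(e)), s(s(e)), c), e, c), s(s(c)), m(m(s(b), b, c), e, s(s(c))))):
1. s(m(m(m(s(s(e)), s(s(e)), c), e, c), s(s(c)), m(m(s(b), b, c), e, s(s(c)))))  →  s(m(m(b, e, c), s(s(c)), m(m(s(b), b, c), e, s(s(c)))))   [R2 at 1.1.1]
2. s(m(m(b, e, c), s(s(c)), m(m(s(b), b, c), e, s(s(c)))))  →  s(m(s(c), s(s(c)), m(m(s(b), b, c), e, s(s(c)))))   [R3 at 1.1]
3. s(m(s(c), s(s(c)), m(m(s(b), b, c), e, s(s(c)))))  →  s(m(s(c), s(s(c)), m(b, e, s(s(c)))))   [R2 at 1.3.1]
4. s(m(s(c), s(s(c)), m(b, e, s(s(c)))))  →  s(m(s(c), s(s(c)), s(s(s(c)))))   [R3 at 1.3]
5. s(m(s(c), s(s(c)), s(s(s(c)))))  →  s(e)   [R4 at 1]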